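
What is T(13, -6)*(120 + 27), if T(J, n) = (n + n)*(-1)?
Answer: 1764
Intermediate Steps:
T(J, n) = -2*n (T(J, n) = (2*n)*(-1) = -2*n)
T(13, -6)*(120 + 27) = (-2*(-6))*(120 + 27) = 12*147 = 1764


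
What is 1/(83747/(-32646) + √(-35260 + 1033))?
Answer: -2734004562/36484826122741 - 3197283948*I*√3803/36484826122741 ≈ -7.4935e-5 - 0.0054042*I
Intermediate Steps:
1/(83747/(-32646) + √(-35260 + 1033)) = 1/(83747*(-1/32646) + √(-34227)) = 1/(-83747/32646 + 3*I*√3803)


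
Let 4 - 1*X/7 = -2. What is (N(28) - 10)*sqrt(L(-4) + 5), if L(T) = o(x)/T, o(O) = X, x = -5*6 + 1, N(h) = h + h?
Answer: 23*I*sqrt(22) ≈ 107.88*I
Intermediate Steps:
X = 42 (X = 28 - 7*(-2) = 28 + 14 = 42)
N(h) = 2*h
x = -29 (x = -30 + 1 = -29)
o(O) = 42
L(T) = 42/T
(N(28) - 10)*sqrt(L(-4) + 5) = (2*28 - 10)*sqrt(42/(-4) + 5) = (56 - 10)*sqrt(42*(-1/4) + 5) = 46*sqrt(-21/2 + 5) = 46*sqrt(-11/2) = 46*(I*sqrt(22)/2) = 23*I*sqrt(22)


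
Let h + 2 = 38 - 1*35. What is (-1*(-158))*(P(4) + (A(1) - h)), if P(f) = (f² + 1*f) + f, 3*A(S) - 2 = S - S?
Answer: 11218/3 ≈ 3739.3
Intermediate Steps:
A(S) = ⅔ (A(S) = ⅔ + (S - S)/3 = ⅔ + (⅓)*0 = ⅔ + 0 = ⅔)
h = 1 (h = -2 + (38 - 1*35) = -2 + (38 - 35) = -2 + 3 = 1)
P(f) = f² + 2*f (P(f) = (f² + f) + f = (f + f²) + f = f² + 2*f)
(-1*(-158))*(P(4) + (A(1) - h)) = (-1*(-158))*(4*(2 + 4) + (⅔ - 1*1)) = 158*(4*6 + (⅔ - 1)) = 158*(24 - ⅓) = 158*(71/3) = 11218/3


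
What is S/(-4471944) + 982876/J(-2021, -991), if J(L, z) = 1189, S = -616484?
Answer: 1099024857605/1329285354 ≈ 826.78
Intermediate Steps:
S/(-4471944) + 982876/J(-2021, -991) = -616484/(-4471944) + 982876/1189 = -616484*(-1/4471944) + 982876*(1/1189) = 154121/1117986 + 982876/1189 = 1099024857605/1329285354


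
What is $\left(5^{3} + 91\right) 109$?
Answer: $23544$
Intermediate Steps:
$\left(5^{3} + 91\right) 109 = \left(125 + 91\right) 109 = 216 \cdot 109 = 23544$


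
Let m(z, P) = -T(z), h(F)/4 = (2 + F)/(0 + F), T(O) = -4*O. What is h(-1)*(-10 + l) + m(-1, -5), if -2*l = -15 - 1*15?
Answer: -24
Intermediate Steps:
h(F) = 4*(2 + F)/F (h(F) = 4*((2 + F)/(0 + F)) = 4*((2 + F)/F) = 4*(2 + F)/F)
l = 15 (l = -(-15 - 1*15)/2 = -(-15 - 15)/2 = -½*(-30) = 15)
m(z, P) = 4*z (m(z, P) = -(-4)*z = 4*z)
h(-1)*(-10 + l) + m(-1, -5) = (4 + 8/(-1))*(-10 + 15) + 4*(-1) = (4 + 8*(-1))*5 - 4 = (4 - 8)*5 - 4 = -4*5 - 4 = -20 - 4 = -24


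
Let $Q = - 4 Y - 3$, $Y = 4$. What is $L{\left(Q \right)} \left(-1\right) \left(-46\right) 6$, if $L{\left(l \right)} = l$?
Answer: $-5244$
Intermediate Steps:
$Q = -19$ ($Q = \left(-4\right) 4 - 3 = -16 - 3 = -19$)
$L{\left(Q \right)} \left(-1\right) \left(-46\right) 6 = \left(-19\right) \left(-1\right) \left(-46\right) 6 = 19 \left(-46\right) 6 = \left(-874\right) 6 = -5244$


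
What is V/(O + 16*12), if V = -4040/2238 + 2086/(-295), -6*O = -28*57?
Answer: -1465067/75594045 ≈ -0.019381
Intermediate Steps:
O = 266 (O = -(-14)*57/3 = -⅙*(-1596) = 266)
V = -2930134/330105 (V = -4040*1/2238 + 2086*(-1/295) = -2020/1119 - 2086/295 = -2930134/330105 ≈ -8.8764)
V/(O + 16*12) = -2930134/(330105*(266 + 16*12)) = -2930134/(330105*(266 + 192)) = -2930134/330105/458 = -2930134/330105*1/458 = -1465067/75594045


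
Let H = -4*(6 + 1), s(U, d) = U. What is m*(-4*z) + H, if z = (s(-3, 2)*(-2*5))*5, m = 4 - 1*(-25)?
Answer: -17428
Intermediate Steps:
m = 29 (m = 4 + 25 = 29)
z = 150 (z = -(-6)*5*5 = -3*(-10)*5 = 30*5 = 150)
H = -28 (H = -4*7 = -28)
m*(-4*z) + H = 29*(-4*150) - 28 = 29*(-600) - 28 = -17400 - 28 = -17428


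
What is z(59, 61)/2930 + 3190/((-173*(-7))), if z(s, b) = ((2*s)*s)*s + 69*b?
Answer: 511871737/3548230 ≈ 144.26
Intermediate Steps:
z(s, b) = 2*s³ + 69*b (z(s, b) = (2*s²)*s + 69*b = 2*s³ + 69*b)
z(59, 61)/2930 + 3190/((-173*(-7))) = (2*59³ + 69*61)/2930 + 3190/((-173*(-7))) = (2*205379 + 4209)*(1/2930) + 3190/1211 = (410758 + 4209)*(1/2930) + 3190*(1/1211) = 414967*(1/2930) + 3190/1211 = 414967/2930 + 3190/1211 = 511871737/3548230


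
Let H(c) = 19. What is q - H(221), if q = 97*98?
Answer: 9487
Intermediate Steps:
q = 9506
q - H(221) = 9506 - 1*19 = 9506 - 19 = 9487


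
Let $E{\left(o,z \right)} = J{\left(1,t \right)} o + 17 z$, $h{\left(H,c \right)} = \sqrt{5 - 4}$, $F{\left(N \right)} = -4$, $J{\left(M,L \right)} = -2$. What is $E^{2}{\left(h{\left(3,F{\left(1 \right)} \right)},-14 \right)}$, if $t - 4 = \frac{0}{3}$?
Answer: $57600$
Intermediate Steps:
$t = 4$ ($t = 4 + \frac{0}{3} = 4 + 0 \cdot \frac{1}{3} = 4 + 0 = 4$)
$h{\left(H,c \right)} = 1$ ($h{\left(H,c \right)} = \sqrt{1} = 1$)
$E{\left(o,z \right)} = - 2 o + 17 z$
$E^{2}{\left(h{\left(3,F{\left(1 \right)} \right)},-14 \right)} = \left(\left(-2\right) 1 + 17 \left(-14\right)\right)^{2} = \left(-2 - 238\right)^{2} = \left(-240\right)^{2} = 57600$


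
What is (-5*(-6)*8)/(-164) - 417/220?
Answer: -30297/9020 ≈ -3.3589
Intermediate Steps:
(-5*(-6)*8)/(-164) - 417/220 = (30*8)*(-1/164) - 417*1/220 = 240*(-1/164) - 417/220 = -60/41 - 417/220 = -30297/9020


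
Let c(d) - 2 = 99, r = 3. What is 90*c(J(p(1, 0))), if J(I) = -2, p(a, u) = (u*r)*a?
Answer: 9090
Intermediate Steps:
p(a, u) = 3*a*u (p(a, u) = (u*3)*a = (3*u)*a = 3*a*u)
c(d) = 101 (c(d) = 2 + 99 = 101)
90*c(J(p(1, 0))) = 90*101 = 9090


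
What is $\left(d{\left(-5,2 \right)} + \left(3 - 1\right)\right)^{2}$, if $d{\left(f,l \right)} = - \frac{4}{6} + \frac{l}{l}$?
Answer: $\frac{49}{9} \approx 5.4444$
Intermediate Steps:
$d{\left(f,l \right)} = \frac{1}{3}$ ($d{\left(f,l \right)} = \left(-4\right) \frac{1}{6} + 1 = - \frac{2}{3} + 1 = \frac{1}{3}$)
$\left(d{\left(-5,2 \right)} + \left(3 - 1\right)\right)^{2} = \left(\frac{1}{3} + \left(3 - 1\right)\right)^{2} = \left(\frac{1}{3} + 2\right)^{2} = \left(\frac{7}{3}\right)^{2} = \frac{49}{9}$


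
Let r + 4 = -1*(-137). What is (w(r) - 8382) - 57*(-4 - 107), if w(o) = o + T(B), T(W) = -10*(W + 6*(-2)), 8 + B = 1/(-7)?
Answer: -12044/7 ≈ -1720.6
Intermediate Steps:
r = 133 (r = -4 - 1*(-137) = -4 + 137 = 133)
B = -57/7 (B = -8 + 1/(-7) = -8 - 1/7 = -57/7 ≈ -8.1429)
T(W) = 120 - 10*W (T(W) = -10*(W - 12) = -10*(-12 + W) = 120 - 10*W)
w(o) = 1410/7 + o (w(o) = o + (120 - 10*(-57/7)) = o + (120 + 570/7) = o + 1410/7 = 1410/7 + o)
(w(r) - 8382) - 57*(-4 - 107) = ((1410/7 + 133) - 8382) - 57*(-4 - 107) = (2341/7 - 8382) - 57*(-111) = -56333/7 + 6327 = -12044/7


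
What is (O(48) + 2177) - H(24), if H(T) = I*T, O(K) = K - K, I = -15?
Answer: 2537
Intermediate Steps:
O(K) = 0
H(T) = -15*T
(O(48) + 2177) - H(24) = (0 + 2177) - (-15)*24 = 2177 - 1*(-360) = 2177 + 360 = 2537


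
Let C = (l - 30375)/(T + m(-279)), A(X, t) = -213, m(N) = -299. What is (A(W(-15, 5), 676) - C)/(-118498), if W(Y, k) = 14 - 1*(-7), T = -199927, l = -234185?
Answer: 21456349/11863190274 ≈ 0.0018086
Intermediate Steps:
W(Y, k) = 21 (W(Y, k) = 14 + 7 = 21)
C = 132280/100113 (C = (-234185 - 30375)/(-199927 - 299) = -264560/(-200226) = -264560*(-1/200226) = 132280/100113 ≈ 1.3213)
(A(W(-15, 5), 676) - C)/(-118498) = (-213 - 1*132280/100113)/(-118498) = (-213 - 132280/100113)*(-1/118498) = -21456349/100113*(-1/118498) = 21456349/11863190274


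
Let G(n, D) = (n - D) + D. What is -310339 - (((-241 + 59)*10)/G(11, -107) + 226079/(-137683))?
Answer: -67108482854/216359 ≈ -3.1017e+5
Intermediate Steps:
G(n, D) = n
-310339 - (((-241 + 59)*10)/G(11, -107) + 226079/(-137683)) = -310339 - (((-241 + 59)*10)/11 + 226079/(-137683)) = -310339 - (-182*10*(1/11) + 226079*(-1/137683)) = -310339 - (-1820*1/11 - 32297/19669) = -310339 - (-1820/11 - 32297/19669) = -310339 - 1*(-36152847/216359) = -310339 + 36152847/216359 = -67108482854/216359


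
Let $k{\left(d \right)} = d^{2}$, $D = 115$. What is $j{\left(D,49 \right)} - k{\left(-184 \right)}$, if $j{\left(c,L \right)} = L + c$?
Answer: $-33692$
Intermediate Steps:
$j{\left(D,49 \right)} - k{\left(-184 \right)} = \left(49 + 115\right) - \left(-184\right)^{2} = 164 - 33856 = -33692$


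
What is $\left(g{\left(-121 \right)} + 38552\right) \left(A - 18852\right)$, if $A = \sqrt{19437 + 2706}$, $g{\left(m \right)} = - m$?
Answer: $-729063396 + 425403 \sqrt{183} \approx -7.2331 \cdot 10^{8}$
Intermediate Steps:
$A = 11 \sqrt{183}$ ($A = \sqrt{22143} = 11 \sqrt{183} \approx 148.81$)
$\left(g{\left(-121 \right)} + 38552\right) \left(A - 18852\right) = \left(\left(-1\right) \left(-121\right) + 38552\right) \left(11 \sqrt{183} - 18852\right) = \left(121 + 38552\right) \left(-18852 + 11 \sqrt{183}\right) = 38673 \left(-18852 + 11 \sqrt{183}\right) = -729063396 + 425403 \sqrt{183}$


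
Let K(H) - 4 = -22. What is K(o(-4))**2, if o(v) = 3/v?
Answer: 324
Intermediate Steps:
K(H) = -18 (K(H) = 4 - 22 = -18)
K(o(-4))**2 = (-18)**2 = 324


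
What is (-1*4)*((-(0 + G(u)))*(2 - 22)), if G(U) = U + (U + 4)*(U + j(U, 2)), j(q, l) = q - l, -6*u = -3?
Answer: 320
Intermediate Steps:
u = ½ (u = -⅙*(-3) = ½ ≈ 0.50000)
G(U) = U + (-2 + 2*U)*(4 + U) (G(U) = U + (U + 4)*(U + (U - 1*2)) = U + (4 + U)*(U + (U - 2)) = U + (4 + U)*(U + (-2 + U)) = U + (4 + U)*(-2 + 2*U) = U + (-2 + 2*U)*(4 + U))
(-1*4)*((-(0 + G(u)))*(2 - 22)) = (-1*4)*((-(0 + (-8 + 2*(½)² + 7*(½))))*(2 - 22)) = -4*(-(0 + (-8 + 2*(¼) + 7/2)))*(-20) = -4*(-(0 + (-8 + ½ + 7/2)))*(-20) = -4*(-(0 - 4))*(-20) = -4*(-1*(-4))*(-20) = -16*(-20) = -4*(-80) = 320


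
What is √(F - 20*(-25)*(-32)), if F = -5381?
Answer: I*√21381 ≈ 146.22*I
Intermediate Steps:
√(F - 20*(-25)*(-32)) = √(-5381 - 20*(-25)*(-32)) = √(-5381 + 500*(-32)) = √(-5381 - 16000) = √(-21381) = I*√21381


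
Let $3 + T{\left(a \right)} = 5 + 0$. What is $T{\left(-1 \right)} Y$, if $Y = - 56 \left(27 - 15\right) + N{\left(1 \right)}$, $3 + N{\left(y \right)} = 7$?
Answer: $-1336$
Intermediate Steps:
$T{\left(a \right)} = 2$ ($T{\left(a \right)} = -3 + \left(5 + 0\right) = -3 + 5 = 2$)
$N{\left(y \right)} = 4$ ($N{\left(y \right)} = -3 + 7 = 4$)
$Y = -668$ ($Y = - 56 \left(27 - 15\right) + 4 = \left(-56\right) 12 + 4 = -672 + 4 = -668$)
$T{\left(-1 \right)} Y = 2 \left(-668\right) = -1336$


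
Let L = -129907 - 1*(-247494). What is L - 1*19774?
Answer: 97813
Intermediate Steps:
L = 117587 (L = -129907 + 247494 = 117587)
L - 1*19774 = 117587 - 1*19774 = 117587 - 19774 = 97813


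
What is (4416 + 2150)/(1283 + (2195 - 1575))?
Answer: 6566/1903 ≈ 3.4503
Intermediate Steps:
(4416 + 2150)/(1283 + (2195 - 1575)) = 6566/(1283 + 620) = 6566/1903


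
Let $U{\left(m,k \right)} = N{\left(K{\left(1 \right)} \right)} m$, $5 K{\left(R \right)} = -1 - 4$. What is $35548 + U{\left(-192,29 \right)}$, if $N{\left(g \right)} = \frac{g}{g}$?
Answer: $35356$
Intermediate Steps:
$K{\left(R \right)} = -1$ ($K{\left(R \right)} = \frac{-1 - 4}{5} = \frac{1}{5} \left(-5\right) = -1$)
$N{\left(g \right)} = 1$
$U{\left(m,k \right)} = m$ ($U{\left(m,k \right)} = 1 m = m$)
$35548 + U{\left(-192,29 \right)} = 35548 - 192 = 35356$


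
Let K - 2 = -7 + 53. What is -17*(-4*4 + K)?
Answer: -544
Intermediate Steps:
K = 48 (K = 2 + (-7 + 53) = 2 + 46 = 48)
-17*(-4*4 + K) = -17*(-4*4 + 48) = -17*(-16 + 48) = -17*32 = -544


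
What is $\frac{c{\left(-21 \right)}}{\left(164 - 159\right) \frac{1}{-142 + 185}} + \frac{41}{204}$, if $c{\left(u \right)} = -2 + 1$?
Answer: $- \frac{8567}{1020} \approx -8.399$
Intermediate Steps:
$c{\left(u \right)} = -1$
$\frac{c{\left(-21 \right)}}{\left(164 - 159\right) \frac{1}{-142 + 185}} + \frac{41}{204} = - \frac{1}{\left(164 - 159\right) \frac{1}{-142 + 185}} + \frac{41}{204} = - \frac{1}{5 \cdot \frac{1}{43}} + 41 \cdot \frac{1}{204} = - \frac{1}{5 \cdot \frac{1}{43}} + \frac{41}{204} = - \frac{1}{\frac{5}{43}} + \frac{41}{204} = \left(-1\right) \frac{43}{5} + \frac{41}{204} = - \frac{43}{5} + \frac{41}{204} = - \frac{8567}{1020}$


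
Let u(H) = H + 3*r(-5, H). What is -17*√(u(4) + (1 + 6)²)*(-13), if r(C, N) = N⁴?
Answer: 221*√821 ≈ 6332.3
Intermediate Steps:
u(H) = H + 3*H⁴
-17*√(u(4) + (1 + 6)²)*(-13) = -17*√((4 + 3*4⁴) + (1 + 6)²)*(-13) = -17*√((4 + 3*256) + 7²)*(-13) = -17*√((4 + 768) + 49)*(-13) = -17*√(772 + 49)*(-13) = -17*√821*(-13) = 221*√821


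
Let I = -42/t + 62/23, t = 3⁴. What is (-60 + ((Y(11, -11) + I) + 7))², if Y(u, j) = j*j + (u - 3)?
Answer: 2356908304/385641 ≈ 6111.7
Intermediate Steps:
Y(u, j) = -3 + u + j² (Y(u, j) = j² + (-3 + u) = -3 + u + j²)
t = 81
I = 1352/621 (I = -42/81 + 62/23 = -42*1/81 + 62*(1/23) = -14/27 + 62/23 = 1352/621 ≈ 2.1771)
(-60 + ((Y(11, -11) + I) + 7))² = (-60 + (((-3 + 11 + (-11)²) + 1352/621) + 7))² = (-60 + (((-3 + 11 + 121) + 1352/621) + 7))² = (-60 + ((129 + 1352/621) + 7))² = (-60 + (81461/621 + 7))² = (-60 + 85808/621)² = (48548/621)² = 2356908304/385641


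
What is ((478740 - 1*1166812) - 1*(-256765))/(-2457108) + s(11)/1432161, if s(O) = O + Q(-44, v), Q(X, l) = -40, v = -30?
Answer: 22875178085/130332379644 ≈ 0.17551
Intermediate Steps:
s(O) = -40 + O (s(O) = O - 40 = -40 + O)
((478740 - 1*1166812) - 1*(-256765))/(-2457108) + s(11)/1432161 = ((478740 - 1*1166812) - 1*(-256765))/(-2457108) + (-40 + 11)/1432161 = ((478740 - 1166812) + 256765)*(-1/2457108) - 29*1/1432161 = (-688072 + 256765)*(-1/2457108) - 29/1432161 = -431307*(-1/2457108) - 29/1432161 = 47923/273012 - 29/1432161 = 22875178085/130332379644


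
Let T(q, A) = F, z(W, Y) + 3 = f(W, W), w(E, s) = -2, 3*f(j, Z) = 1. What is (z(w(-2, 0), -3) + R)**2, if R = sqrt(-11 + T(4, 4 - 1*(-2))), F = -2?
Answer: (8 - 3*I*sqrt(13))**2/9 ≈ -5.8889 - 19.23*I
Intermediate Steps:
f(j, Z) = 1/3 (f(j, Z) = (1/3)*1 = 1/3)
z(W, Y) = -8/3 (z(W, Y) = -3 + 1/3 = -8/3)
T(q, A) = -2
R = I*sqrt(13) (R = sqrt(-11 - 2) = sqrt(-13) = I*sqrt(13) ≈ 3.6056*I)
(z(w(-2, 0), -3) + R)**2 = (-8/3 + I*sqrt(13))**2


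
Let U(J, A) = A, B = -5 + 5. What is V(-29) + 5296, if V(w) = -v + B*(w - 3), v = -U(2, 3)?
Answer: 5299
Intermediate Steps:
B = 0
v = -3 (v = -1*3 = -3)
V(w) = 3 (V(w) = -1*(-3) + 0*(w - 3) = 3 + 0*(-3 + w) = 3 + 0 = 3)
V(-29) + 5296 = 3 + 5296 = 5299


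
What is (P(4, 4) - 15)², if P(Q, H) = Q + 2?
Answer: 81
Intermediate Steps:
P(Q, H) = 2 + Q
(P(4, 4) - 15)² = ((2 + 4) - 15)² = (6 - 15)² = (-9)² = 81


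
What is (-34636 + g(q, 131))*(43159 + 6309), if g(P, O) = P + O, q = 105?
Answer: -1701699200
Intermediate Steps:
g(P, O) = O + P
(-34636 + g(q, 131))*(43159 + 6309) = (-34636 + (131 + 105))*(43159 + 6309) = (-34636 + 236)*49468 = -34400*49468 = -1701699200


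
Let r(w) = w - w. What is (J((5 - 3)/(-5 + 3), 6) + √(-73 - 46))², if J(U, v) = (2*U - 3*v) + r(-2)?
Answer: (-20 + I*√119)² ≈ 281.0 - 436.35*I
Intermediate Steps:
r(w) = 0
J(U, v) = -3*v + 2*U (J(U, v) = (2*U - 3*v) + 0 = (-3*v + 2*U) + 0 = -3*v + 2*U)
(J((5 - 3)/(-5 + 3), 6) + √(-73 - 46))² = ((-3*6 + 2*((5 - 3)/(-5 + 3))) + √(-73 - 46))² = ((-18 + 2*(2/(-2))) + √(-119))² = ((-18 + 2*(2*(-½))) + I*√119)² = ((-18 + 2*(-1)) + I*√119)² = ((-18 - 2) + I*√119)² = (-20 + I*√119)²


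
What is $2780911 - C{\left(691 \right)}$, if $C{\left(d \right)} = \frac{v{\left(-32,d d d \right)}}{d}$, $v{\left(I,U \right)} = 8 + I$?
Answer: $\frac{1921609525}{691} \approx 2.7809 \cdot 10^{6}$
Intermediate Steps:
$C{\left(d \right)} = - \frac{24}{d}$ ($C{\left(d \right)} = \frac{8 - 32}{d} = - \frac{24}{d}$)
$2780911 - C{\left(691 \right)} = 2780911 - - \frac{24}{691} = 2780911 + \frac{24}{691} = \frac{1921609525}{691}$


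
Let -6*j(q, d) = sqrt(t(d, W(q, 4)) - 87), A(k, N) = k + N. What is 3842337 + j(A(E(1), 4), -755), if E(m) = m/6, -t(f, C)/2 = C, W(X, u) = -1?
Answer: 3842337 - I*sqrt(85)/6 ≈ 3.8423e+6 - 1.5366*I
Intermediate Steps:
t(f, C) = -2*C
E(m) = m/6 (E(m) = m*(1/6) = m/6)
A(k, N) = N + k
j(q, d) = -I*sqrt(85)/6 (j(q, d) = -sqrt(-2*(-1) - 87)/6 = -sqrt(2 - 87)/6 = -I*sqrt(85)/6)
3842337 + j(A(E(1), 4), -755) = 3842337 - I*sqrt(85)/6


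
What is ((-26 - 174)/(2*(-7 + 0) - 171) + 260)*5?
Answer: 48300/37 ≈ 1305.4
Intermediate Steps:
((-26 - 174)/(2*(-7 + 0) - 171) + 260)*5 = (-200/(2*(-7) - 171) + 260)*5 = (-200/(-14 - 171) + 260)*5 = (-200/(-185) + 260)*5 = (-200*(-1/185) + 260)*5 = (40/37 + 260)*5 = (9660/37)*5 = 48300/37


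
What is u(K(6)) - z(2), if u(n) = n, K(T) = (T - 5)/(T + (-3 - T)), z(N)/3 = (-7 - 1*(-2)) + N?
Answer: 26/3 ≈ 8.6667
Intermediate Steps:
z(N) = -15 + 3*N (z(N) = 3*((-7 - 1*(-2)) + N) = 3*((-7 + 2) + N) = 3*(-5 + N) = -15 + 3*N)
K(T) = 5/3 - T/3 (K(T) = (-5 + T)/(-3) = (-5 + T)*(-1/3) = 5/3 - T/3)
u(K(6)) - z(2) = (5/3 - 1/3*6) - (-15 + 3*2) = (5/3 - 2) - (-15 + 6) = -1/3 - 1*(-9) = -1/3 + 9 = 26/3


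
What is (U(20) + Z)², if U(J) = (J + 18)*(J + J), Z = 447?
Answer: 3869089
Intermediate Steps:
U(J) = 2*J*(18 + J) (U(J) = (18 + J)*(2*J) = 2*J*(18 + J))
(U(20) + Z)² = (2*20*(18 + 20) + 447)² = (2*20*38 + 447)² = (1520 + 447)² = 1967² = 3869089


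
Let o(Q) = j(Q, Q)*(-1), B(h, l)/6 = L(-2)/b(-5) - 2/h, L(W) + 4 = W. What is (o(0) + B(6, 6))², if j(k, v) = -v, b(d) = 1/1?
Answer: 1444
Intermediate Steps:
L(W) = -4 + W
b(d) = 1
B(h, l) = -36 - 12/h (B(h, l) = 6*((-4 - 2)/1 - 2/h) = 6*(-6*1 - 2/h) = 6*(-6 - 2/h) = -36 - 12/h)
o(Q) = Q (o(Q) = -Q*(-1) = Q)
(o(0) + B(6, 6))² = (0 + (-36 - 12/6))² = (0 + (-36 - 12*⅙))² = (0 + (-36 - 2))² = (0 - 38)² = (-38)² = 1444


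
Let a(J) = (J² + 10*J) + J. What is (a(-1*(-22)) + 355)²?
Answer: 1168561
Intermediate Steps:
a(J) = J² + 11*J
(a(-1*(-22)) + 355)² = ((-1*(-22))*(11 - 1*(-22)) + 355)² = (22*(11 + 22) + 355)² = (22*33 + 355)² = (726 + 355)² = 1081² = 1168561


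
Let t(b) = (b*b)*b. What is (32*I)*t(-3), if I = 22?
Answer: -19008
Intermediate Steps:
t(b) = b**3 (t(b) = b**2*b = b**3)
(32*I)*t(-3) = (32*22)*(-3)**3 = 704*(-27) = -19008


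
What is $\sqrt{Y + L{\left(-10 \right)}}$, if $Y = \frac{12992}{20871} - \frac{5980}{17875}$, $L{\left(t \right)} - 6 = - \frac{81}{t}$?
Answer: $\frac{\sqrt{8426129869938}}{765270} \approx 3.7931$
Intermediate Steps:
$L{\left(t \right)} = 6 - \frac{81}{t}$
$Y = \frac{1652668}{5739525}$ ($Y = 12992 \cdot \frac{1}{20871} - \frac{92}{275} = \frac{12992}{20871} - \frac{92}{275} = \frac{1652668}{5739525} \approx 0.28795$)
$\sqrt{Y + L{\left(-10 \right)}} = \sqrt{\frac{1652668}{5739525} - \left(-6 + \frac{81}{-10}\right)} = \sqrt{\frac{1652668}{5739525} + \left(6 - - \frac{81}{10}\right)} = \sqrt{\frac{1652668}{5739525} + \left(6 + \frac{81}{10}\right)} = \sqrt{\frac{1652668}{5739525} + \frac{141}{10}} = \sqrt{\frac{165159941}{11479050}} = \frac{\sqrt{8426129869938}}{765270}$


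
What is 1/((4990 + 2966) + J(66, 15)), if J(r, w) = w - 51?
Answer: 1/7920 ≈ 0.00012626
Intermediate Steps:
J(r, w) = -51 + w
1/((4990 + 2966) + J(66, 15)) = 1/((4990 + 2966) + (-51 + 15)) = 1/(7956 - 36) = 1/7920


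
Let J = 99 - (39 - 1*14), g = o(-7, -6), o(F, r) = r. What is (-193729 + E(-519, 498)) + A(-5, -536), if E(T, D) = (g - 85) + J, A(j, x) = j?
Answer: -193751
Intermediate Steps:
g = -6
J = 74 (J = 99 - (39 - 14) = 99 - 1*25 = 99 - 25 = 74)
E(T, D) = -17 (E(T, D) = (-6 - 85) + 74 = -91 + 74 = -17)
(-193729 + E(-519, 498)) + A(-5, -536) = (-193729 - 17) - 5 = -193746 - 5 = -193751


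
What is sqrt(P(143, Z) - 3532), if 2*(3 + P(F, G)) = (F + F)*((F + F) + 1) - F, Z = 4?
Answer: sqrt(149738)/2 ≈ 193.48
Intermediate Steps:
P(F, G) = -3 - F/2 + F*(1 + 2*F) (P(F, G) = -3 + ((F + F)*((F + F) + 1) - F)/2 = -3 + ((2*F)*(2*F + 1) - F)/2 = -3 + ((2*F)*(1 + 2*F) - F)/2 = -3 + (2*F*(1 + 2*F) - F)/2 = -3 + (-F + 2*F*(1 + 2*F))/2 = -3 + (-F/2 + F*(1 + 2*F)) = -3 - F/2 + F*(1 + 2*F))
sqrt(P(143, Z) - 3532) = sqrt((-3 + (1/2)*143 + 2*143**2) - 3532) = sqrt((-3 + 143/2 + 2*20449) - 3532) = sqrt((-3 + 143/2 + 40898) - 3532) = sqrt(81933/2 - 3532) = sqrt(74869/2) = sqrt(149738)/2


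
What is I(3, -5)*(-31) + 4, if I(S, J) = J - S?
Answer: 252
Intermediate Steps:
I(3, -5)*(-31) + 4 = (-5 - 1*3)*(-31) + 4 = (-5 - 3)*(-31) + 4 = -8*(-31) + 4 = 248 + 4 = 252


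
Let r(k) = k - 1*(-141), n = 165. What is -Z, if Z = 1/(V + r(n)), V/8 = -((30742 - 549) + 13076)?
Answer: 1/345846 ≈ 2.8915e-6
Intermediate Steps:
r(k) = 141 + k (r(k) = k + 141 = 141 + k)
V = -346152 (V = 8*(-((30742 - 549) + 13076)) = 8*(-(30193 + 13076)) = 8*(-1*43269) = 8*(-43269) = -346152)
Z = -1/345846 (Z = 1/(-346152 + (141 + 165)) = 1/(-346152 + 306) = 1/(-345846) = -1/345846 ≈ -2.8915e-6)
-Z = -1*(-1/345846) = 1/345846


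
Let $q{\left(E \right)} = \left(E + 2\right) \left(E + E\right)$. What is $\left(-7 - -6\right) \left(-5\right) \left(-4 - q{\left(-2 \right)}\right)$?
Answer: $-20$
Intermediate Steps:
$q{\left(E \right)} = 2 E \left(2 + E\right)$ ($q{\left(E \right)} = \left(2 + E\right) 2 E = 2 E \left(2 + E\right)$)
$\left(-7 - -6\right) \left(-5\right) \left(-4 - q{\left(-2 \right)}\right) = \left(-7 - -6\right) \left(-5\right) \left(-4 - 2 \left(-2\right) \left(2 - 2\right)\right) = \left(-7 + 6\right) \left(-5\right) \left(-4 - 2 \left(-2\right) 0\right) = \left(-1\right) \left(-5\right) \left(-4 - 0\right) = 5 \left(-4 + 0\right) = 5 \left(-4\right) = -20$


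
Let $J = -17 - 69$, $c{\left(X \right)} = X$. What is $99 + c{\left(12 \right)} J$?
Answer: $-933$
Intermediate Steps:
$J = -86$
$99 + c{\left(12 \right)} J = 99 + 12 \left(-86\right) = 99 - 1032 = -933$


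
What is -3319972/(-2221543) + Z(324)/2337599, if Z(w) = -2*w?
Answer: 7759323667364/5193076695257 ≈ 1.4942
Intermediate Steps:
-3319972/(-2221543) + Z(324)/2337599 = -3319972/(-2221543) - 2*324/2337599 = -3319972*(-1/2221543) - 648*1/2337599 = 3319972/2221543 - 648/2337599 = 7759323667364/5193076695257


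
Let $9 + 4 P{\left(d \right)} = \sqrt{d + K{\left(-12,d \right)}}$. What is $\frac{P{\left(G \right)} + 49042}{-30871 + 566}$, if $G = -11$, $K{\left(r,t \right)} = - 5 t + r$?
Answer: $- \frac{196159}{121220} - \frac{\sqrt{2}}{30305} \approx -1.6183$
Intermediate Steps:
$K{\left(r,t \right)} = r - 5 t$
$P{\left(d \right)} = - \frac{9}{4} + \frac{\sqrt{-12 - 4 d}}{4}$ ($P{\left(d \right)} = - \frac{9}{4} + \frac{\sqrt{d - \left(12 + 5 d\right)}}{4} = - \frac{9}{4} + \frac{\sqrt{-12 - 4 d}}{4}$)
$\frac{P{\left(G \right)} + 49042}{-30871 + 566} = \frac{\left(- \frac{9}{4} + \frac{\sqrt{-3 - -11}}{2}\right) + 49042}{-30871 + 566} = \frac{\left(- \frac{9}{4} + \frac{\sqrt{-3 + 11}}{2}\right) + 49042}{-30305} = \left(\left(- \frac{9}{4} + \frac{\sqrt{8}}{2}\right) + 49042\right) \left(- \frac{1}{30305}\right) = \left(\left(- \frac{9}{4} + \frac{2 \sqrt{2}}{2}\right) + 49042\right) \left(- \frac{1}{30305}\right) = \left(\left(- \frac{9}{4} + \sqrt{2}\right) + 49042\right) \left(- \frac{1}{30305}\right) = \left(\frac{196159}{4} + \sqrt{2}\right) \left(- \frac{1}{30305}\right) = - \frac{196159}{121220} - \frac{\sqrt{2}}{30305}$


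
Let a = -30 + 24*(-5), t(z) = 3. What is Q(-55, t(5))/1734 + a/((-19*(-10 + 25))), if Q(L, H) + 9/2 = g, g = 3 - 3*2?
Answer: 11465/21964 ≈ 0.52199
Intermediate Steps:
a = -150 (a = -30 - 120 = -150)
g = -3 (g = 3 - 1*6 = 3 - 6 = -3)
Q(L, H) = -15/2 (Q(L, H) = -9/2 - 3 = -15/2)
Q(-55, t(5))/1734 + a/((-19*(-10 + 25))) = -15/2/1734 - 150*(-1/(19*(-10 + 25))) = -15/2*1/1734 - 150/((-19*15)) = -5/1156 - 150/(-285) = -5/1156 - 150*(-1/285) = -5/1156 + 10/19 = 11465/21964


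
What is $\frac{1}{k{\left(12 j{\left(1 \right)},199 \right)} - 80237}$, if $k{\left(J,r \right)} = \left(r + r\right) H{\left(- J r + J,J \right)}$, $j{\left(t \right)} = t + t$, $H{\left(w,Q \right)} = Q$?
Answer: $- \frac{1}{70685} \approx -1.4147 \cdot 10^{-5}$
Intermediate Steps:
$j{\left(t \right)} = 2 t$
$k{\left(J,r \right)} = 2 J r$ ($k{\left(J,r \right)} = \left(r + r\right) J = 2 r J = 2 J r$)
$\frac{1}{k{\left(12 j{\left(1 \right)},199 \right)} - 80237} = \frac{1}{2 \cdot 12 \cdot 2 \cdot 1 \cdot 199 - 80237} = \frac{1}{2 \cdot 12 \cdot 2 \cdot 199 - 80237} = \frac{1}{2 \cdot 24 \cdot 199 - 80237} = \frac{1}{9552 - 80237} = \frac{1}{-70685} = - \frac{1}{70685}$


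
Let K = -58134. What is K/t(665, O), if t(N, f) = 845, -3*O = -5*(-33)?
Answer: -58134/845 ≈ -68.798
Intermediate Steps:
O = -55 (O = -(-5)*(-33)/3 = -1/3*165 = -55)
K/t(665, O) = -58134/845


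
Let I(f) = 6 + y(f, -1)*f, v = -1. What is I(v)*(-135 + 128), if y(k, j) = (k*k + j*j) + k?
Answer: -35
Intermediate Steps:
y(k, j) = k + j**2 + k**2 (y(k, j) = (k**2 + j**2) + k = (j**2 + k**2) + k = k + j**2 + k**2)
I(f) = 6 + f*(1 + f + f**2) (I(f) = 6 + (f + (-1)**2 + f**2)*f = 6 + (f + 1 + f**2)*f = 6 + (1 + f + f**2)*f = 6 + f*(1 + f + f**2))
I(v)*(-135 + 128) = (6 - (1 - 1 + (-1)**2))*(-135 + 128) = (6 - (1 - 1 + 1))*(-7) = (6 - 1*1)*(-7) = (6 - 1)*(-7) = 5*(-7) = -35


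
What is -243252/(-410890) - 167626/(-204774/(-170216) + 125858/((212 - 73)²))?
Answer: -56627202420710179994/2607044022796495 ≈ -21721.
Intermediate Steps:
-243252/(-410890) - 167626/(-204774/(-170216) + 125858/((212 - 73)²)) = -243252*(-1/410890) - 167626/(-204774*(-1/170216) + 125858/(139²)) = 121626/205445 - 167626/(102387/85108 + 125858/19321) = 121626/205445 - 167626/12689741891/1644371668 = 121626/205445 - 167626*1644371668/12689741891 = 121626/205445 - 275639445220168/12689741891 = -56627202420710179994/2607044022796495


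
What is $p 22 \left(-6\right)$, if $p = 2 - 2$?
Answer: $0$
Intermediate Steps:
$p = 0$ ($p = 2 - 2 = 0$)
$p 22 \left(-6\right) = 0 \cdot 22 \left(-6\right) = 0 \left(-6\right) = 0$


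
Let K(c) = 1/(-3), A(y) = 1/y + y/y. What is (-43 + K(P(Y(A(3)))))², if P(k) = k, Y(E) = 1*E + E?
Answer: 16900/9 ≈ 1877.8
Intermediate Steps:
A(y) = 1 + 1/y (A(y) = 1/y + 1 = 1 + 1/y)
Y(E) = 2*E (Y(E) = E + E = 2*E)
K(c) = -⅓
(-43 + K(P(Y(A(3)))))² = (-43 - ⅓)² = (-130/3)² = 16900/9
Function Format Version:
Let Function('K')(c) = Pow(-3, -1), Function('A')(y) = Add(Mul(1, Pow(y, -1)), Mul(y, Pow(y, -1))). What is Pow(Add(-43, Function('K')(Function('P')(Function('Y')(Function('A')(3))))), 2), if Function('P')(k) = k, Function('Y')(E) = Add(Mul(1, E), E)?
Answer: Rational(16900, 9) ≈ 1877.8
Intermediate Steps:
Function('A')(y) = Add(1, Pow(y, -1)) (Function('A')(y) = Add(Pow(y, -1), 1) = Add(1, Pow(y, -1)))
Function('Y')(E) = Mul(2, E) (Function('Y')(E) = Add(E, E) = Mul(2, E))
Function('K')(c) = Rational(-1, 3)
Pow(Add(-43, Function('K')(Function('P')(Function('Y')(Function('A')(3))))), 2) = Pow(Add(-43, Rational(-1, 3)), 2) = Pow(Rational(-130, 3), 2) = Rational(16900, 9)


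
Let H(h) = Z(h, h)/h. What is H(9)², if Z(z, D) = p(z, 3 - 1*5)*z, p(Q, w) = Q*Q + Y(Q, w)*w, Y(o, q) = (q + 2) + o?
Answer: 3969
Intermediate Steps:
Y(o, q) = 2 + o + q (Y(o, q) = (2 + q) + o = 2 + o + q)
p(Q, w) = Q² + w*(2 + Q + w) (p(Q, w) = Q*Q + (2 + Q + w)*w = Q² + w*(2 + Q + w))
Z(z, D) = z*(z² - 2*z) (Z(z, D) = (z² + (3 - 1*5)*(2 + z + (3 - 1*5)))*z = (z² + (3 - 5)*(2 + z + (3 - 5)))*z = (z² - 2*(2 + z - 2))*z = (z² - 2*z)*z = z*(z² - 2*z))
H(h) = h*(-2 + h) (H(h) = (h²*(-2 + h))/h = h*(-2 + h))
H(9)² = (9*(-2 + 9))² = (9*7)² = 63² = 3969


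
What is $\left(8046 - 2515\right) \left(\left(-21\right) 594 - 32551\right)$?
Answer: $-249033275$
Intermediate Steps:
$\left(8046 - 2515\right) \left(\left(-21\right) 594 - 32551\right) = 5531 \left(-12474 - 32551\right) = 5531 \left(-45025\right) = -249033275$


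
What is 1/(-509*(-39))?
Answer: 1/19851 ≈ 5.0375e-5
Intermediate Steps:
1/(-509*(-39)) = 1/19851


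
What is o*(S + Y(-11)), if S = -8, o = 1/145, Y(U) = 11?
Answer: 3/145 ≈ 0.020690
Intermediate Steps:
o = 1/145 ≈ 0.0068966
o*(S + Y(-11)) = (-8 + 11)/145 = (1/145)*3 = 3/145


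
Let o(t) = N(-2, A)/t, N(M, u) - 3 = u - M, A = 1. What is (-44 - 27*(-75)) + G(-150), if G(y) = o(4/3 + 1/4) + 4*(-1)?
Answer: 37635/19 ≈ 1980.8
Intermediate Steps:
N(M, u) = 3 + u - M (N(M, u) = 3 + (u - M) = 3 + u - M)
o(t) = 6/t (o(t) = (3 + 1 - 1*(-2))/t = (3 + 1 + 2)/t = 6/t)
G(y) = -4/19 (G(y) = 6/(4/3 + 1/4) + 4*(-1) = 6/(4*(⅓) + 1*(¼)) - 4 = 6/(4/3 + ¼) - 4 = 6/(19/12) - 4 = 6*(12/19) - 4 = 72/19 - 4 = -4/19)
(-44 - 27*(-75)) + G(-150) = (-44 - 27*(-75)) - 4/19 = (-44 + 2025) - 4/19 = 1981 - 4/19 = 37635/19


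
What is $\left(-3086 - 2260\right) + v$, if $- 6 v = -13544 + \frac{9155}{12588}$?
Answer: $- \frac{233289971}{75528} \approx -3088.8$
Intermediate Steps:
$v = \frac{170482717}{75528}$ ($v = - \frac{-13544 + \frac{9155}{12588}}{6} = \left(- \frac{1}{6}\right) \left(- \frac{170482717}{12588}\right) = \frac{170482717}{75528} \approx 2257.2$)
$\left(-3086 - 2260\right) + v = \left(-3086 - 2260\right) + \frac{170482717}{75528} = -5346 + \frac{170482717}{75528} = - \frac{233289971}{75528}$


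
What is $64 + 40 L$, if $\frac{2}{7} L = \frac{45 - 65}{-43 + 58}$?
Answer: $- \frac{368}{3} \approx -122.67$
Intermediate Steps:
$L = - \frac{14}{3}$ ($L = \frac{7 \frac{45 - 65}{-43 + 58}}{2} = \frac{7 \left(- \frac{20}{15}\right)}{2} = \frac{7 \left(\left(-20\right) \frac{1}{15}\right)}{2} = \frac{7}{2} \left(- \frac{4}{3}\right) = - \frac{14}{3} \approx -4.6667$)
$64 + 40 L = 64 + 40 \left(- \frac{14}{3}\right) = 64 - \frac{560}{3} = - \frac{368}{3}$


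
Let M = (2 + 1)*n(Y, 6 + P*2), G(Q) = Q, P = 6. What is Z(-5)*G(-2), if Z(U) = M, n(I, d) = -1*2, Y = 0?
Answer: 12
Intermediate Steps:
n(I, d) = -2
M = -6 (M = (2 + 1)*(-2) = 3*(-2) = -6)
Z(U) = -6
Z(-5)*G(-2) = -6*(-2) = 12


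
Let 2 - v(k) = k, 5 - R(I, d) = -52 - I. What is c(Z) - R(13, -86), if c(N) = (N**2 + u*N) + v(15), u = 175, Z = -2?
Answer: -429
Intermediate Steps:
R(I, d) = 57 + I (R(I, d) = 5 - (-52 - I) = 5 + (52 + I) = 57 + I)
v(k) = 2 - k
c(N) = -13 + N**2 + 175*N (c(N) = (N**2 + 175*N) + (2 - 1*15) = (N**2 + 175*N) + (2 - 15) = (N**2 + 175*N) - 13 = -13 + N**2 + 175*N)
c(Z) - R(13, -86) = (-13 + (-2)**2 + 175*(-2)) - (57 + 13) = (-13 + 4 - 350) - 1*70 = -359 - 70 = -429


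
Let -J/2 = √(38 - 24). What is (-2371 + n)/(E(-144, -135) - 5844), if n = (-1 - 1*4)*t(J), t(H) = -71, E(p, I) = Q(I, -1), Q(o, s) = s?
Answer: 288/835 ≈ 0.34491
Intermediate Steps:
E(p, I) = -1
J = -2*√14 (J = -2*√(38 - 24) = -2*√14 ≈ -7.4833)
n = 355 (n = (-1 - 1*4)*(-71) = (-1 - 4)*(-71) = -5*(-71) = 355)
(-2371 + n)/(E(-144, -135) - 5844) = (-2371 + 355)/(-1 - 5844) = -2016/(-5845) = -2016*(-1/5845) = 288/835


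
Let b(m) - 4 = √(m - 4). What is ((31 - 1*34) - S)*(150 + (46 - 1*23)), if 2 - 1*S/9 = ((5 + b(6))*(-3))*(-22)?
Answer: 921225 + 102762*√2 ≈ 1.0666e+6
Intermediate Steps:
b(m) = 4 + √(-4 + m) (b(m) = 4 + √(m - 4) = 4 + √(-4 + m))
S = -5328 - 594*√2 (S = 18 - 9*(5 + (4 + √(-4 + 6)))*(-3)*(-22) = 18 - 9*(5 + (4 + √2))*(-3)*(-22) = 18 - 9*(9 + √2)*(-3)*(-22) = 18 - 9*(-27 - 3*√2)*(-22) = 18 - 9*(594 + 66*√2) = 18 + (-5346 - 594*√2) = -5328 - 594*√2 ≈ -6168.0)
((31 - 1*34) - S)*(150 + (46 - 1*23)) = ((31 - 1*34) - (-5328 - 594*√2))*(150 + (46 - 1*23)) = ((31 - 34) + (5328 + 594*√2))*(150 + (46 - 23)) = (-3 + (5328 + 594*√2))*(150 + 23) = (5325 + 594*√2)*173 = 921225 + 102762*√2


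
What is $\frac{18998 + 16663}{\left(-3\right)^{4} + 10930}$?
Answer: $\frac{35661}{11011} \approx 3.2387$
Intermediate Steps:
$\frac{18998 + 16663}{\left(-3\right)^{4} + 10930} = \frac{35661}{81 + 10930} = \frac{35661}{11011}$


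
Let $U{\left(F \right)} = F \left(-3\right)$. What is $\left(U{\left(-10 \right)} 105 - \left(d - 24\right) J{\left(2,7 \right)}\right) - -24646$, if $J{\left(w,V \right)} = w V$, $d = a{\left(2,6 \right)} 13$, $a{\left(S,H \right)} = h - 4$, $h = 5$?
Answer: $27950$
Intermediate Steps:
$a{\left(S,H \right)} = 1$ ($a{\left(S,H \right)} = 5 - 4 = 1$)
$U{\left(F \right)} = - 3 F$
$d = 13$ ($d = 1 \cdot 13 = 13$)
$J{\left(w,V \right)} = V w$
$\left(U{\left(-10 \right)} 105 - \left(d - 24\right) J{\left(2,7 \right)}\right) - -24646 = \left(\left(-3\right) \left(-10\right) 105 - \left(13 - 24\right) 7 \cdot 2\right) - -24646 = \left(30 \cdot 105 - \left(-11\right) 14\right) + 24646 = \left(3150 - -154\right) + 24646 = \left(3150 + 154\right) + 24646 = 3304 + 24646 = 27950$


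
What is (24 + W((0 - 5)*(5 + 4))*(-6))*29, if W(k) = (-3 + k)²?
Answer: -400200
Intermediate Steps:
(24 + W((0 - 5)*(5 + 4))*(-6))*29 = (24 + (-3 + (0 - 5)*(5 + 4))²*(-6))*29 = (24 + (-3 - 5*9)²*(-6))*29 = (24 + (-3 - 45)²*(-6))*29 = (24 + (-48)²*(-6))*29 = (24 + 2304*(-6))*29 = (24 - 13824)*29 = -13800*29 = -400200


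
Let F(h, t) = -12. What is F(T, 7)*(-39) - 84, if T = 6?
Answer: 384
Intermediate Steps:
F(T, 7)*(-39) - 84 = -12*(-39) - 84 = 468 - 84 = 384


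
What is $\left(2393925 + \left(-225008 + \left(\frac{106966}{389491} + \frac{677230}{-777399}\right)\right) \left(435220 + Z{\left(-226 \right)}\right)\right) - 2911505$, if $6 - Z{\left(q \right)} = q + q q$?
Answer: $- \frac{26187821813754292284988}{302789913909} \approx -8.6488 \cdot 10^{10}$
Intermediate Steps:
$Z{\left(q \right)} = 6 - q - q^{2}$ ($Z{\left(q \right)} = 6 - \left(q + q q\right) = 6 - \left(q + q^{2}\right) = 6 - q - q^{2}$)
$\left(2393925 + \left(-225008 + \left(\frac{106966}{389491} + \frac{677230}{-777399}\right)\right) \left(435220 + Z{\left(-226 \right)}\right)\right) - 2911505 = \left(2393925 + \left(-225008 + \left(\frac{106966}{389491} + \frac{677230}{-777399}\right)\right) \left(435220 - 50844\right)\right) - 2911505 = \left(2393925 + \left(-225008 + \left(106966 \cdot \frac{1}{389491} + 677230 \left(- \frac{1}{777399}\right)\right)\right) \left(435220 + \left(6 + 226 - 51076\right)\right)\right) - 2911505 = \left(2393925 + \left(-225008 + \left(\frac{106966}{389491} - \frac{677230}{777399}\right)\right) \left(435220 + \left(6 + 226 - 51076\right)\right)\right) - 2911505 = \left(2393925 + \left(-225008 - \frac{180619728496}{302789913909}\right) \left(435220 - 50844\right)\right) - 2911505 = \left(2393925 - \frac{26187665095750651264768}{302789913909}\right) - 2911505 = - \frac{26186940239405996661943}{302789913909} - 2911505 = - \frac{26187821813754292284988}{302789913909}$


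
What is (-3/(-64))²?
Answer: 9/4096 ≈ 0.0021973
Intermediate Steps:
(-3/(-64))² = (-3*(-1/64))² = (3/64)² = 9/4096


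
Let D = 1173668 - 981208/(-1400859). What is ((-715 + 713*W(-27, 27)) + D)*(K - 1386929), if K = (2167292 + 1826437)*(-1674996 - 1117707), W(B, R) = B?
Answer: -18025683081915759205666016/1400859 ≈ -1.2868e+19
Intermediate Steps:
K = -11153298959487 (K = 3993729*(-2792703) = -11153298959487)
D = 1644144362020/1400859 (D = 1173668 - 981208*(-1)/1400859 = 1173668 - 1*(-981208/1400859) = 1173668 + 981208/1400859 = 1644144362020/1400859 ≈ 1.1737e+6)
((-715 + 713*W(-27, 27)) + D)*(K - 1386929) = ((-715 + 713*(-27)) + 1644144362020/1400859)*(-11153298959487 - 1386929) = ((-715 - 19251) + 1644144362020/1400859)*(-11153300346416) = (-19966 + 1644144362020/1400859)*(-11153300346416) = (1616174811226/1400859)*(-11153300346416) = -18025683081915759205666016/1400859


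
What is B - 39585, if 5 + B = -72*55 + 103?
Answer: -43447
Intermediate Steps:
B = -3862 (B = -5 + (-72*55 + 103) = -5 + (-3960 + 103) = -5 - 3857 = -3862)
B - 39585 = -3862 - 39585 = -43447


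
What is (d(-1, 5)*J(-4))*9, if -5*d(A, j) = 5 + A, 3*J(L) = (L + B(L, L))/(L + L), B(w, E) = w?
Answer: -12/5 ≈ -2.4000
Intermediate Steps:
J(L) = 1/3 (J(L) = ((L + L)/(L + L))/3 = ((2*L)/((2*L)))/3 = ((2*L)*(1/(2*L)))/3 = (1/3)*1 = 1/3)
d(A, j) = -1 - A/5 (d(A, j) = -(5 + A)/5 = -1 - A/5)
(d(-1, 5)*J(-4))*9 = ((-1 - 1/5*(-1))*(1/3))*9 = ((-1 + 1/5)*(1/3))*9 = -4/5*1/3*9 = -4/15*9 = -12/5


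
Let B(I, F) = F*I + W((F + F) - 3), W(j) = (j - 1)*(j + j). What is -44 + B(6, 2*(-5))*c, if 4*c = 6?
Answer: 1522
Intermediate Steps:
W(j) = 2*j*(-1 + j) (W(j) = (-1 + j)*(2*j) = 2*j*(-1 + j))
c = 3/2 (c = (1/4)*6 = 3/2 ≈ 1.5000)
B(I, F) = F*I + 2*(-4 + 2*F)*(-3 + 2*F) (B(I, F) = F*I + 2*((F + F) - 3)*(-1 + ((F + F) - 3)) = F*I + 2*(2*F - 3)*(-1 + (2*F - 3)) = F*I + 2*(-3 + 2*F)*(-1 + (-3 + 2*F)) = F*I + 2*(-3 + 2*F)*(-4 + 2*F) = F*I + 2*(-4 + 2*F)*(-3 + 2*F))
-44 + B(6, 2*(-5))*c = -44 + ((2*(-5))*6 + 4*(-3 + 2*(2*(-5)))*(-2 + 2*(-5)))*(3/2) = -44 + (-10*6 + 4*(-3 + 2*(-10))*(-2 - 10))*(3/2) = -44 + (-60 + 4*(-3 - 20)*(-12))*(3/2) = -44 + (-60 + 4*(-23)*(-12))*(3/2) = -44 + (-60 + 1104)*(3/2) = -44 + 1044*(3/2) = -44 + 1566 = 1522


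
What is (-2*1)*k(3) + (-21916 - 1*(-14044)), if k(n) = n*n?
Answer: -7890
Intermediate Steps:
k(n) = n**2
(-2*1)*k(3) + (-21916 - 1*(-14044)) = -2*1*3**2 + (-21916 - 1*(-14044)) = -2*9 + (-21916 + 14044) = -18 - 7872 = -7890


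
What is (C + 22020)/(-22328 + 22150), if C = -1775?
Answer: -20245/178 ≈ -113.74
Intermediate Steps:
(C + 22020)/(-22328 + 22150) = (-1775 + 22020)/(-22328 + 22150) = 20245/(-178) = 20245*(-1/178) = -20245/178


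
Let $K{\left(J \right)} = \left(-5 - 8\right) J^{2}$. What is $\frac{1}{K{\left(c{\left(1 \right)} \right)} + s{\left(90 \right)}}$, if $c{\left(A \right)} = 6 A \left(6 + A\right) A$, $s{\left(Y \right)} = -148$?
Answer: $- \frac{1}{23080} \approx -4.3328 \cdot 10^{-5}$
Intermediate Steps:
$c{\left(A \right)} = 6 A^{2} \left(6 + A\right)$ ($c{\left(A \right)} = 6 A \left(6 + A\right) A = 6 A^{2} \left(6 + A\right)$)
$K{\left(J \right)} = - 13 J^{2}$
$\frac{1}{K{\left(c{\left(1 \right)} \right)} + s{\left(90 \right)}} = \frac{1}{- 13 \left(6 \cdot 1^{2} \left(6 + 1\right)\right)^{2} - 148} = \frac{1}{- 13 \left(6 \cdot 1 \cdot 7\right)^{2} - 148} = \frac{1}{- 13 \cdot 42^{2} - 148} = \frac{1}{\left(-13\right) 1764 - 148} = \frac{1}{-22932 - 148} = \frac{1}{-23080} = - \frac{1}{23080}$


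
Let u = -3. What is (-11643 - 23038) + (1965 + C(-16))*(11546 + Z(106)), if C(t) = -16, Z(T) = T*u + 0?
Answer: 21848691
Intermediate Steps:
Z(T) = -3*T (Z(T) = T*(-3) + 0 = -3*T + 0 = -3*T)
(-11643 - 23038) + (1965 + C(-16))*(11546 + Z(106)) = (-11643 - 23038) + (1965 - 16)*(11546 - 3*106) = -34681 + 1949*(11546 - 318) = -34681 + 1949*11228 = -34681 + 21883372 = 21848691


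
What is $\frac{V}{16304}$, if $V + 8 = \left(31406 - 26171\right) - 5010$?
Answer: $\frac{217}{16304} \approx 0.01331$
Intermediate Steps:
$V = 217$ ($V = -8 + \left(\left(31406 - 26171\right) - 5010\right) = -8 + \left(5235 - 5010\right) = -8 + 225 = 217$)
$\frac{V}{16304} = \frac{217}{16304}$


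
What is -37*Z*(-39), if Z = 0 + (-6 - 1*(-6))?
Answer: 0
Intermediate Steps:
Z = 0 (Z = 0 + (-6 + 6) = 0 + 0 = 0)
-37*Z*(-39) = -37*0*(-39) = 0*(-39) = 0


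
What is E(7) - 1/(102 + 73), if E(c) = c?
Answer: 1224/175 ≈ 6.9943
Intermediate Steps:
E(7) - 1/(102 + 73) = 7 - 1/(102 + 73) = 7 - 1/175 = 1224/175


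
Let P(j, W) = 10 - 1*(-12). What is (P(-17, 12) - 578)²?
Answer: 309136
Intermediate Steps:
P(j, W) = 22 (P(j, W) = 10 + 12 = 22)
(P(-17, 12) - 578)² = (22 - 578)² = (-556)² = 309136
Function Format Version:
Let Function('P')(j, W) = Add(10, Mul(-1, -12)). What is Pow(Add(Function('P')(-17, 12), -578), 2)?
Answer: 309136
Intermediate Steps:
Function('P')(j, W) = 22 (Function('P')(j, W) = Add(10, 12) = 22)
Pow(Add(Function('P')(-17, 12), -578), 2) = Pow(Add(22, -578), 2) = Pow(-556, 2) = 309136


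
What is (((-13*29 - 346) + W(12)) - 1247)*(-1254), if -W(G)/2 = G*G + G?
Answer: 2861628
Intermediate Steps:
W(G) = -2*G - 2*G² (W(G) = -2*(G*G + G) = -2*(G² + G) = -2*(G + G²) = -2*G - 2*G²)
(((-13*29 - 346) + W(12)) - 1247)*(-1254) = (((-13*29 - 346) - 2*12*(1 + 12)) - 1247)*(-1254) = (((-377 - 346) - 2*12*13) - 1247)*(-1254) = ((-723 - 312) - 1247)*(-1254) = (-1035 - 1247)*(-1254) = -2282*(-1254) = 2861628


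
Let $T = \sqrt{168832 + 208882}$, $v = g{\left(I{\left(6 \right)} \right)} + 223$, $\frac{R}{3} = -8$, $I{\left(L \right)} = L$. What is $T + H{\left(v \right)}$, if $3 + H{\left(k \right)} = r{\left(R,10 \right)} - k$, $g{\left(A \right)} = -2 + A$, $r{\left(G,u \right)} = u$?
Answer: $-220 + \sqrt{377714} \approx 394.58$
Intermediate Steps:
$R = -24$ ($R = 3 \left(-8\right) = -24$)
$v = 227$ ($v = \left(-2 + 6\right) + 223 = 4 + 223 = 227$)
$T = \sqrt{377714} \approx 614.58$
$H{\left(k \right)} = 7 - k$ ($H{\left(k \right)} = -3 - \left(-10 + k\right) = 7 - k$)
$T + H{\left(v \right)} = \sqrt{377714} + \left(7 - 227\right) = \sqrt{377714} - 220 = -220 + \sqrt{377714}$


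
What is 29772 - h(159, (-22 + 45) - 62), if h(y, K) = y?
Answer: 29613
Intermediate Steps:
29772 - h(159, (-22 + 45) - 62) = 29772 - 1*159 = 29772 - 159 = 29613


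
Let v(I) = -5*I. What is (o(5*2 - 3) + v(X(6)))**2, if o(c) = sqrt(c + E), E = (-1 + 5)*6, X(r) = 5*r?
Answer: (150 - sqrt(31))**2 ≈ 20861.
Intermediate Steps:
E = 24 (E = 4*6 = 24)
o(c) = sqrt(24 + c) (o(c) = sqrt(c + 24) = sqrt(24 + c))
(o(5*2 - 3) + v(X(6)))**2 = (sqrt(24 + (5*2 - 3)) - 25*6)**2 = (sqrt(24 + (10 - 3)) - 5*30)**2 = (sqrt(24 + 7) - 150)**2 = (sqrt(31) - 150)**2 = (-150 + sqrt(31))**2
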